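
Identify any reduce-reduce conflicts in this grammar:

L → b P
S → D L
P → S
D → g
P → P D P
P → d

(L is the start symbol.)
No reduce-reduce conflicts

A reduce-reduce conflict occurs when an LR(0) state has two complete items [A → α .] and [B → β .] — both call for a reduction, and with no lookahead the parser cannot choose between them.

Augment with L' → L and build the canonical LR(0) collection (I0 = CLOSURE({[L' → . L]}), then GOTO on every symbol after a dot until no new states appear). It has 11 states:
  I0: { [L → . b P], [L' → . L] }  — shift
  I1: { [L' → L .] }  — accept
  I2: { [D → . g], [L → b . P], [P → . P D P], [P → . S], [P → . d], [S → . D L] }  — shift
  I3: { [L → . b P], [S → D . L] }  — shift
  I4: { [D → . g], [L → b P .], [P → P . D P] }  — shift, reduce
  I5: { [P → S .] }  — reduce
  I6: { [P → d .] }  — reduce
  I7: { [D → g .] }  — reduce
  I8: { [D → . g], [P → . P D P], [P → . S], [P → . d], [P → P D . P], [S → . D L] }  — shift
  I9: { [D → . g], [P → P . D P], [P → P D P .] }  — shift, reduce
  I10: { [S → D L .] }  — reduce

No state contains more than one complete item.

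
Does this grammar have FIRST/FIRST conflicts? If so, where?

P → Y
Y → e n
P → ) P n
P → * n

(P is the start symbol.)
A FIRST/FIRST conflict occurs when two productions N → α and N → β for the same non-terminal have FIRST(α) ∩ FIRST(β) ≠ ∅ (with ε ∈ FIRST of a nullable right-hand side, so two nullable alternatives also conflict).

FIRST sets of the non-terminals at (or reachable through a nullable prefix from) the front of some alternative:
  FIRST(Y) = { 'e' }

Productions for P:
  P → Y: FIRST = { 'e' }
  P → ) P n: FIRST = { ')' }
  P → * n: FIRST = { '*' }
Y has only one production, so no FIRST/FIRST conflict is possible there.

All alternatives of each non-terminal have pairwise disjoint FIRST sets.

Answer: No FIRST/FIRST conflicts.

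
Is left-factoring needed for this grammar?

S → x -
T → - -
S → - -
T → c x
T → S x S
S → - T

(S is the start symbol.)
Yes, S has productions with common prefix '-'

Left-factoring is needed when two productions for the same non-terminal
share a common prefix on the right-hand side.

Productions for S:
  S → x -
  S → - -
  S → - T
Productions for T:
  T → - -
  T → c x
  T → S x S

Found common prefix '-' in productions for S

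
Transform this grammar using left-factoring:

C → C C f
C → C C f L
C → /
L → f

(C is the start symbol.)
C → C C f C'
C' → ε
C' → L
C → /
L → f

Left-factoring transforms A → αβ₁ | αβ₂ into A → αA' and A' → β₁ | β₂
(α is the longest common prefix among the alternatives). Repeat until
no nonterminal has two alternatives with a common prefix.

Round 1: C has alternatives sharing prefix 'C C f'. Introduce C': C → C C f C'
  Add: C' → ε
  Add: C' → L

No remaining common prefixes — done.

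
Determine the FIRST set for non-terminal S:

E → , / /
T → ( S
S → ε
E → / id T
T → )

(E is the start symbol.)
To compute FIRST(S), examine every production with S on the left-hand side, reading each right-hand side left to right until a non-nullable symbol is reached.

From S → ε:
  - ε-production, so ε ∈ FIRST(S)

Collecting: FIRST(S) = { ε }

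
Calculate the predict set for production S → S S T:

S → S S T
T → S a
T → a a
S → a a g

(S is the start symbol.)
{ 'a' }

PREDICT(S → S S T) = (FIRST(RHS) \ {ε}) ∪ (FOLLOW(S) if ε ∈ FIRST(RHS), i.e. RHS ⇒* ε)
FIRST(S) = { 'a' }
FIRST(S S T) = { 'a' }
ε ∉ FIRST(S S T), so FOLLOW(S) is not added.
PREDICT(S → S S T) = { 'a' }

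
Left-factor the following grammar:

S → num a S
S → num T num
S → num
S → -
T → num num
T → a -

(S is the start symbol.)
Left-factoring transforms A → αβ₁ | αβ₂ into A → αA' and A' → β₁ | β₂
(α is the longest common prefix among the alternatives). Repeat until
no nonterminal has two alternatives with a common prefix.

Round 1: S has alternatives sharing prefix 'num'. Introduce S': S → num S'
  Add: S' → a S
  Add: S' → T num
  Add: S' → ε

No remaining common prefixes — done.

Resulting grammar:
S → num S'
S' → a S
S' → T num
S' → ε
S → -
T → num num
T → a -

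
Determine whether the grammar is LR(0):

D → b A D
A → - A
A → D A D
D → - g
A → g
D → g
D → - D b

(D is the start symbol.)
No. Reduce-reduce conflict: [A → g .] and [D → g .]

Augment with D' → D and build the canonical LR(0) collection (I0 = CLOSURE({[D' → . D]}), then GOTO on every symbol after a dot until no new states appear). It has 19 states:
  I0: { [D → . - D b], [D → . - g], [D → . b A D], [D → . g], [D' → . D] }  — shift
  I1: { [D → - . D b], [D → - . g], [D → . - D b], [D → . - g], [D → . b A D], [D → . g] }  — shift
  I2: { [D' → D .] }  — accept
  I3: { [A → . - A], [A → . D A D], [A → . g], [D → . - D b], [D → . - g], [D → . b A D], [D → . g], [D → b . A D] }  — shift
  I4: { [D → g .] }  — reduce
  I5: { [A → - . A], [A → . - A], [A → . D A D], [A → . g], [D → - . D b], [D → - . g], [D → . - D b], [D → . - g], [D → . b A D], [D → . g] }  — shift
  I6: { [D → . - D b], [D → . - g], [D → . b A D], [D → . g], [D → b A . D] }  — shift
  I7: { [A → . - A], [A → . D A D], [A → . g], [A → D . A D], [D → . - D b], [D → . - g], [D → . b A D], [D → . g] }  — shift
  I8: { [A → g .], [D → g .] }  — 2 reduces
  I9: { [A → D A . D], [D → . - D b], [D → . - g], [D → . b A D], [D → . g] }  — shift
  I10: { [A → D A D .] }  — reduce
  I11: { [D → b A D .] }  — reduce
  I12: { [A → - A .] }  — reduce
  I13: { [A → . - A], [A → . D A D], [A → . g], [A → D . A D], [D → - D . b], [D → . - D b], [D → . - g], [D → . b A D], [D → . g] }  — shift
  I14: { [A → g .], [D → - g .], [D → g .] }  — 3 reduces
  I15: { [A → . - A], [A → . D A D], [A → . g], [D → - D b .], [D → . - D b], [D → . - g], [D → . b A D], [D → . g], [D → b . A D] }  — shift, reduce
  I16: { [D → - D . b] }  — shift
  I17: { [D → - g .], [D → g .] }  — 2 reduces
  I18: { [D → - D b .] }  — reduce

Conflict in state I8:
  Reduce-reduce conflict: [A → g .] and [D → g .]
So the grammar is NOT LR(0).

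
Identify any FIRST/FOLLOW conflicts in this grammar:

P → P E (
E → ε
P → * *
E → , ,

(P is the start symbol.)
No FIRST/FOLLOW conflicts.

Nullable non-terminals: E.

E: nullable alternative(s) E → ε; FOLLOW(E) = { '(' }
  E → ε: FIRST \ {ε} = { } — this is the only nullable alternative, skip
  E → , ,: FIRST \ {ε} = { ',' } — disjoint from FOLLOW(E)

P has no nullable alternative, so no FIRST/FOLLOW check is needed there.

No FIRST/FOLLOW conflicts found.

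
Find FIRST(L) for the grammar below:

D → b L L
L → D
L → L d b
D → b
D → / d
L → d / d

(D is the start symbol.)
{ '/', 'b', 'd' }

FIRST sets of the other non-terminals involved (by the same procedure, iterated to a fixed point):
  FIRST(D) = { '/', 'b' }

From L → D:
  - D is a non-terminal: add FIRST(D) \ {ε} = { '/', 'b' }
    D is not nullable, so stop
From L → L d b:
  - L is the symbol being defined: contributes nothing new
    L is not nullable, so stop
From L → d / d:
  - d is a terminal: add 'd' and stop

Collecting: FIRST(L) = { '/', 'b', 'd' }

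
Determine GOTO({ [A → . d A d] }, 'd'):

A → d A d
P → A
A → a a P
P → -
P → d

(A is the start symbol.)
{ [A → . a a P], [A → . d A d], [A → d . A d] }

GOTO(I, 'd') = CLOSURE({ [A → αX.β] : [A → α.Xβ] ∈ I, X = 'd' })

Items with dot before 'd', with the dot advanced:
  [A → . d A d] → [A → d . A d]
Closure of the advanced items:
  [A → d . A d] has the dot before A: add [A → . d A d], [A → . a a P]

GOTO = { [A → . a a P], [A → . d A d], [A → d . A d] }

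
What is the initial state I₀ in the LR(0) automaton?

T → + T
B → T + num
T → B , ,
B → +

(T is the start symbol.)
{ [B → . +], [B → . T + num], [T → . + T], [T → . B , ,], [T' → . T] }

First, augment the grammar with T' → T
I₀ = CLOSURE({ [T' → . T] }):
  [T' → . T] has the dot before T: add [T → . + T], [T → . B , ,]
  [T → . B , ,] has the dot before B: add [B → . T + num], [B → . +]
No further items can be added.

I₀ = { [B → . +], [B → . T + num], [T → . + T], [T → . B , ,], [T' → . T] }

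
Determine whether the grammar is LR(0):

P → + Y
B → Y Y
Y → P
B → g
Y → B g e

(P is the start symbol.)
No. Shift-reduce conflict between [P → + Y .] and [B → . g]

Augment with P' → P and build the canonical LR(0) collection (I0 = CLOSURE({[P' → . P]}), then GOTO on every symbol after a dot until no new states appear). It has 10 states:
  I0: { [P → . + Y], [P' → . P] }  — shift
  I1: { [B → . Y Y], [B → . g], [P → + . Y], [P → . + Y], [Y → . B g e], [Y → . P] }  — shift
  I2: { [P' → P .] }  — accept
  I3: { [Y → B . g e] }  — shift
  I4: { [Y → P .] }  — reduce
  I5: { [B → . Y Y], [B → . g], [B → Y . Y], [P → + Y .], [P → . + Y], [Y → . B g e], [Y → . P] }  — shift, reduce
  I6: { [B → g .] }  — reduce
  I7: { [B → . Y Y], [B → . g], [B → Y . Y], [B → Y Y .], [P → . + Y], [Y → . B g e], [Y → . P] }  — shift, reduce
  I8: { [Y → B g . e] }  — shift
  I9: { [Y → B g e .] }  — reduce

Conflict in state I5:
  Shift-reduce conflict between [P → + Y .] and [B → . g]
So the grammar is NOT LR(0).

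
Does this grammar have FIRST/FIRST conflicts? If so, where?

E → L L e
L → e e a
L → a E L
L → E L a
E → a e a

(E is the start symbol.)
FIRST sets of the non-terminals at (or reachable through a nullable prefix from) the front of some alternative:
  FIRST(L) = { 'a', 'e' }
  FIRST(E) = { 'a', 'e' }

Productions for E:
  E → L L e: FIRST = { 'a', 'e' }
  E → a e a: FIRST = { 'a' }
Productions for L:
  L → e e a: FIRST = { 'e' }
  L → a E L: FIRST = { 'a' }
  L → E L a: FIRST = { 'a', 'e' }

Conflict for E: E → L L e and E → a e a
  Overlap: { 'a' }
Conflict for L: L → e e a and L → E L a
  Overlap: { 'e' }
Conflict for L: L → a E L and L → E L a
  Overlap: { 'a' }

Answer: Yes. E → L L e / E → a e a on { 'a' }; L → e e a / L → E L a on { 'e' }; L → a E L / L → E L a on { 'a' }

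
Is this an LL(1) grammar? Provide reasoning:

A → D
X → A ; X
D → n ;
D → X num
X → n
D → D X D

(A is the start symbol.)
A grammar is LL(1) if for each non-terminal N with multiple productions, the predict sets of those productions are pairwise disjoint, where PREDICT(N → α) = (FIRST(α) \ {ε}) ∪ (FOLLOW(N) if α ⇒* ε).

Relevant sets:
  FIRST(A) = { 'n' }
  FIRST(X) = { 'n' }
  FIRST(D) = { 'n' }

For X:
  PREDICT(X → A ';' X) = { 'n' }
  PREDICT(X → n) = { 'n' }
For D:
  PREDICT(D → n ';') = { 'n' }
  PREDICT(D → X num) = { 'n' }
  PREDICT(D → D X D) = { 'n' }
A has a single production, so nothing to check there.

Conflict found: Predict set conflict for X: { 'n' }
The grammar is NOT LL(1).

Answer: No. Predict set conflict for X: { 'n' }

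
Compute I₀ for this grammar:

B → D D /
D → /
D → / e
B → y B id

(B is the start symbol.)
{ [B → . D D /], [B → . y B id], [B' → . B], [D → . / e], [D → . /] }

First, augment the grammar with B' → B
I₀ = CLOSURE({ [B' → . B] }):
  [B' → . B] has the dot before B: add [B → . D D /], [B → . y B id]
  [B → . D D /] has the dot before D: add [D → . /], [D → . / e]
No further items can be added.

I₀ = { [B → . D D /], [B → . y B id], [B' → . B], [D → . / e], [D → . /] }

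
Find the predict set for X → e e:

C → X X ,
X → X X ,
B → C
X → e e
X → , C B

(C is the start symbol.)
{ 'e' }

PREDICT(X → e e) = (FIRST(RHS) \ {ε}) ∪ (FOLLOW(X) if ε ∈ FIRST(RHS), i.e. RHS ⇒* ε)
FIRST(e e) = { 'e' }
ε ∉ FIRST(e e), so FOLLOW(X) is not added.
PREDICT(X → e e) = { 'e' }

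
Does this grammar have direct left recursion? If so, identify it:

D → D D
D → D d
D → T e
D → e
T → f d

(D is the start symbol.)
Direct left recursion occurs when N → N α for some non-terminal N (the right-hand side begins with the left-hand side itself).

D → D D: LEFT RECURSIVE (starts with D)
D → D d: LEFT RECURSIVE (starts with D)
D → T e: starts with T
D → e: starts with e
T → f d: starts with f

The grammar has direct left recursion on: D.

Answer: Yes, D is left-recursive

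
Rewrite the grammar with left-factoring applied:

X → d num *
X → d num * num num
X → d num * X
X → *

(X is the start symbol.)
Left-factoring transforms A → αβ₁ | αβ₂ into A → αA' and A' → β₁ | β₂
(α is the longest common prefix among the alternatives). Repeat until
no nonterminal has two alternatives with a common prefix.

Round 1: X has alternatives sharing prefix 'd num *'. Introduce X': X → d num * X'
  Add: X' → ε
  Add: X' → num num
  Add: X' → X

No remaining common prefixes — done.

Resulting grammar:
X → d num * X'
X' → ε
X' → num num
X' → X
X → *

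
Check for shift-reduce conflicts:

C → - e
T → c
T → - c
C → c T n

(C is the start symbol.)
A shift-reduce conflict occurs when an LR(0) state has both:
  - a complete (reduce) item [A → α .] (dot at the end), and
  - a shift item [B → β . c γ] (dot before a terminal).

Augment with C' → C and build the canonical LR(0) collection (I0 = CLOSURE({[C' → . C]}), then GOTO on every symbol after a dot until no new states appear). It has 10 states:
  I0: { [C → . - e], [C → . c T n], [C' → . C] }  — shift
  I1: { [C → - . e] }  — shift
  I2: { [C' → C .] }  — accept
  I3: { [C → c . T n], [T → . - c], [T → . c] }  — shift
  I4: { [T → - . c] }  — shift
  I5: { [C → c T . n] }  — shift
  I6: { [T → c .] }  — reduce
  I7: { [C → c T n .] }  — reduce
  I8: { [T → - c .] }  — reduce
  I9: { [C → - e .] }  — reduce

No state contains both a complete item and a shift item.

Answer: No shift-reduce conflicts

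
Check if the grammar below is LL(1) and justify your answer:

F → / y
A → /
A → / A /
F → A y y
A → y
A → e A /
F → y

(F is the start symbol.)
No. Predict set conflict for F: { '/' }

Relevant sets:
  FIRST(A) = { '/', 'e', 'y' }

For F:
  PREDICT(F → '/' y) = { '/' }
  PREDICT(F → A y y) = { '/', 'e', 'y' }
  PREDICT(F → y) = { 'y' }
For A:
  PREDICT(A → '/') = { '/' }
  PREDICT(A → '/' A '/') = { '/' }
  PREDICT(A → y) = { 'y' }
  PREDICT(A → e A '/') = { 'e' }

Conflict found: Predict set conflict for F: { '/' }
The grammar is NOT LL(1).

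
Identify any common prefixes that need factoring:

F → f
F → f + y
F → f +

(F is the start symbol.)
Left-factoring is needed when two productions for the same non-terminal
share a common prefix on the right-hand side.

Productions for F:
  F → f
  F → f + y
  F → f +

Found common prefix 'f' in productions for F

Answer: Yes, F has productions with common prefix 'f'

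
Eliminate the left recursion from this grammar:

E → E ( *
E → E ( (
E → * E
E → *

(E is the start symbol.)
E is directly left-recursive. The standard transformation for
  A → A α₁ | ... | A α_m | β₁ | ... | β_n
is
  A  → β₁ A' | ... | β_n A'
  A' → α₁ A' | ... | α_m A' | ε

E → * E becomes E → * E E'
E → * becomes E → * E'
E → E ( * becomes E' → ( * E'
E → E ( ( becomes E' → ( ( E'
Add E' → ε

Resulting grammar:
E → * E E'
E → * E'
E' → ( * E'
E' → ( ( E'
E' → ε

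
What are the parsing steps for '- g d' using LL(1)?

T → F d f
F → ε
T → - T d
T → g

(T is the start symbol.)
LL(1) parsing maintains a stack (initially the start symbol over $) and the input. At each step: if the stack top is a terminal, match it against the current input token; if it is a non-terminal N, replace it with the RHS of M[N, lookahead] (the unique production whose predict set contains the lookahead).

Stack is shown with the top on the left.

Stack    Input    Action
------------------------
T $      - g d $  output T → - T d
- T d $  - g d $  match '-'
T d $    g d $    output T → g
g d $    g d $    match 'g'
d $      d $      match 'd'
$        $        accept

The string is accepted.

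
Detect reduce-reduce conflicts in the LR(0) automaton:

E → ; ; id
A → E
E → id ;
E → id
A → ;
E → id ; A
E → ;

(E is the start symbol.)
A reduce-reduce conflict occurs when an LR(0) state has two complete items [A → α .] and [B → β .] — both call for a reduction, and with no lookahead the parser cannot choose between them.

Augment with E' → E and build the canonical LR(0) collection (I0 = CLOSURE({[E' → . E]}), then GOTO on every symbol after a dot until no new states appear). It has 10 states:
  I0: { [E → . ; ; id], [E → . ;], [E → . id ; A], [E → . id ;], [E → . id], [E' → . E] }  — shift
  I1: { [E → ; . ; id], [E → ; .] }  — shift, reduce
  I2: { [E' → E .] }  — accept
  I3: { [E → id . ; A], [E → id . ;], [E → id .] }  — shift, reduce
  I4: { [A → . ;], [A → . E], [E → . ; ; id], [E → . ;], [E → . id ; A], [E → . id ;], [E → . id], [E → id ; . A], [E → id ; .] }  — shift, reduce
  I5: { [A → ; .], [E → ; . ; id], [E → ; .] }  — shift, 2 reduces
  I6: { [E → id ; A .] }  — reduce
  I7: { [A → E .] }  — reduce
  I8: { [E → ; ; . id] }  — shift
  I9: { [E → ; ; id .] }  — reduce

I5 contains complete items [A → ; .], [E → ; .] — reduce-reduce conflict.

Answer: Yes — I5: [A → ; .] vs [E → ; .]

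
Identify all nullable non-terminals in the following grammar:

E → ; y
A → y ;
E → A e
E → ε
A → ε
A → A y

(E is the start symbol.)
{ 'A', 'E' }

ε-productions: E → ε, A → ε
So E, A are immediately nullable.
Every non-terminal is now nullable.
Nullable = { 'A', 'E' }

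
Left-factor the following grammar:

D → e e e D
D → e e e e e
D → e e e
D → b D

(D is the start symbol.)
Left-factoring transforms A → αβ₁ | αβ₂ into A → αA' and A' → β₁ | β₂
(α is the longest common prefix among the alternatives). Repeat until
no nonterminal has two alternatives with a common prefix.

Round 1: D has alternatives sharing prefix 'e e e'. Introduce D': D → e e e D'
  Add: D' → D
  Add: D' → e e
  Add: D' → ε

No remaining common prefixes — done.

Resulting grammar:
D → e e e D'
D' → D
D' → e e
D' → ε
D → b D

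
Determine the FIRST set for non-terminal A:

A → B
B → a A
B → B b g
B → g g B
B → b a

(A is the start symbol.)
To compute FIRST(A), examine every production with A on the left-hand side, reading each right-hand side left to right until a non-nullable symbol is reached.

FIRST sets of the other non-terminals involved (by the same procedure, iterated to a fixed point):
  FIRST(B) = { 'a', 'b', 'g' }

From A → B:
  - B is a non-terminal: add FIRST(B) \ {ε} = { 'a', 'b', 'g' }
    B is not nullable, so stop

Collecting: FIRST(A) = { 'a', 'b', 'g' }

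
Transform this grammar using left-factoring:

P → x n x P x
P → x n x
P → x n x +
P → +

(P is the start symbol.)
P → x n x P'
P' → P x
P' → ε
P' → +
P → +

Left-factoring transforms A → αβ₁ | αβ₂ into A → αA' and A' → β₁ | β₂
(α is the longest common prefix among the alternatives). Repeat until
no nonterminal has two alternatives with a common prefix.

Round 1: P has alternatives sharing prefix 'x n x'. Introduce P': P → x n x P'
  Add: P' → P x
  Add: P' → ε
  Add: P' → +

No remaining common prefixes — done.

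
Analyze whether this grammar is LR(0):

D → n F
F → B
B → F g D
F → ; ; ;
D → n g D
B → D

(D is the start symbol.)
No. Shift-reduce conflict between [D → n F .] and [B → F . g D]

A grammar is LR(0) if no state in the canonical LR(0) collection has:
  - both a shift item (dot before a terminal) and a complete item (shift-reduce conflict), or
  - two or more complete items (reduce-reduce conflict; the accept item [D' → D .] counts as a complete item here).

Augment with D' → D and build the canonical LR(0) collection (I0 = CLOSURE({[D' → . D]}), then GOTO on every symbol after a dot until no new states appear). It has 13 states:
  I0: { [D → . n F], [D → . n g D], [D' → . D] }  — shift
  I1: { [D' → D .] }  — accept
  I2: { [B → . D], [B → . F g D], [D → . n F], [D → . n g D], [D → n . F], [D → n . g D], [F → . ; ; ;], [F → . B] }  — shift
  I3: { [F → ; . ; ;] }  — shift
  I4: { [F → B .] }  — reduce
  I5: { [B → D .] }  — reduce
  I6: { [B → F . g D], [D → n F .] }  — shift, reduce
  I7: { [D → . n F], [D → . n g D], [D → n g . D] }  — shift
  I8: { [D → n g D .] }  — reduce
  I9: { [B → F g . D], [D → . n F], [D → . n g D] }  — shift
  I10: { [B → F g D .] }  — reduce
  I11: { [F → ; ; . ;] }  — shift
  I12: { [F → ; ; ; .] }  — reduce

Conflict in state I6:
  Shift-reduce conflict between [D → n F .] and [B → F . g D]
So the grammar is NOT LR(0).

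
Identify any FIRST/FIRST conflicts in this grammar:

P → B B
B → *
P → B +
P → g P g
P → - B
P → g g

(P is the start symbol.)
A FIRST/FIRST conflict occurs when two productions N → α and N → β for the same non-terminal have FIRST(α) ∩ FIRST(β) ≠ ∅ (with ε ∈ FIRST of a nullable right-hand side, so two nullable alternatives also conflict).

FIRST sets of the non-terminals at (or reachable through a nullable prefix from) the front of some alternative:
  FIRST(B) = { '*' }

Productions for P:
  P → B B: FIRST = { '*' }
  P → B +: FIRST = { '*' }
  P → g P g: FIRST = { 'g' }
  P → - B: FIRST = { '-' }
  P → g g: FIRST = { 'g' }
B has only one production, so no FIRST/FIRST conflict is possible there.

Conflict for P: P → B B and P → B +
  Overlap: { '*' }
Conflict for P: P → g P g and P → g g
  Overlap: { 'g' }

Answer: Yes. P → B B / P → B '+' on { '*' }; P → g P g / P → g g on { 'g' }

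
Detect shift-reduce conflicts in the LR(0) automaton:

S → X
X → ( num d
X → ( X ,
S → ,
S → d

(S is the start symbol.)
No shift-reduce conflicts

Augment with S' → S and build the canonical LR(0) collection (I0 = CLOSURE({[S' → . S]}), then GOTO on every symbol after a dot until no new states appear). It has 10 states:
  I0: { [S → . ,], [S → . X], [S → . d], [S' → . S], [X → . ( X ,], [X → . ( num d] }  — shift
  I1: { [X → ( . X ,], [X → ( . num d], [X → . ( X ,], [X → . ( num d] }  — shift
  I2: { [S → , .] }  — reduce
  I3: { [S' → S .] }  — accept
  I4: { [S → X .] }  — reduce
  I5: { [S → d .] }  — reduce
  I6: { [X → ( X . ,] }  — shift
  I7: { [X → ( num . d] }  — shift
  I8: { [X → ( num d .] }  — reduce
  I9: { [X → ( X , .] }  — reduce

No state contains both a complete item and a shift item.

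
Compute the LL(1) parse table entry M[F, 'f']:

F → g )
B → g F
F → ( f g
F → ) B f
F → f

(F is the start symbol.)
To find M[F, 'f'], we find productions for F where 'f' is in the predict set (PREDICT(N → α) = (FIRST(α) \ {ε}) ∪ (FOLLOW(N) if α ⇒* ε)).

F → g ): PREDICT = { 'g' }
F → ( f g: PREDICT = { '(' }
F → ) B f: PREDICT = { ')' }
F → f: PREDICT = { 'f' }
  'f' is in predict set, so this production goes in M[F, 'f']

M[F, 'f'] = F → f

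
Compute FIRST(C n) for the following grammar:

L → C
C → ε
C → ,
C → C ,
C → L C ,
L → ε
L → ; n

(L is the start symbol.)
FIRST sets of the non-terminals involved (from the grammar, by fixed-point iteration):
  FIRST(C) = { ',', ';', ε }

To compute FIRST(C n), process the symbols left to right:
Symbol C is a non-terminal. Add FIRST(C) \ {ε} = { ',', ';' }
C is nullable (ε ∈ FIRST(C)), continue to the next symbol.
Symbol n is a terminal. Add 'n' and stop.
FIRST(C n) = { ',', ';', 'n' }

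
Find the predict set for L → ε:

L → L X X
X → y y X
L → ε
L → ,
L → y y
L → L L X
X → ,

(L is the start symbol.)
{ $, ',', 'y' }

PREDICT(L → ε) = (FIRST(RHS) \ {ε}) ∪ (FOLLOW(L) if ε ∈ FIRST(RHS), i.e. RHS ⇒* ε)
The right-hand side is ε (FIRST(ε) = { ε }), so the predict set is FOLLOW(L) = { $, ',', 'y' }
PREDICT(L → ε) = { $, ',', 'y' }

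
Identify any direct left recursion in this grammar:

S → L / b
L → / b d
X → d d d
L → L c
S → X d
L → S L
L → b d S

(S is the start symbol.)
Yes, L is left-recursive

Direct left recursion occurs when N → N α for some non-terminal N (the right-hand side begins with the left-hand side itself).

S → L / b: starts with L
L → / b d: starts with '/'
X → d d d: starts with d
L → L c: LEFT RECURSIVE (starts with L)
S → X d: starts with X
L → S L: starts with S
L → b d S: starts with b

The grammar has direct left recursion on: L.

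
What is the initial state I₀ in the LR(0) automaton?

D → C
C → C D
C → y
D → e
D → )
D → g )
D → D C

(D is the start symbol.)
{ [C → . C D], [C → . y], [D → . )], [D → . C], [D → . D C], [D → . e], [D → . g )], [D' → . D] }

First, augment the grammar with D' → D
I₀ = CLOSURE({ [D' → . D] }):
  [D' → . D] has the dot before D: add [D → . C], [D → . e], [D → . )], [D → . g )], [D → . D C]
  [D → . C] has the dot before C: add [C → . C D], [C → . y]
No further items can be added.

I₀ = { [C → . C D], [C → . y], [D → . )], [D → . C], [D → . D C], [D → . e], [D → . g )], [D' → . D] }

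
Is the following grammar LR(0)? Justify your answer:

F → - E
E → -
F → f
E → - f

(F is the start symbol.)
A grammar is LR(0) if no state in the canonical LR(0) collection has:
  - both a shift item (dot before a terminal) and a complete item (shift-reduce conflict), or
  - two or more complete items (reduce-reduce conflict; the accept item [F' → F .] counts as a complete item here).

Augment with F' → F and build the canonical LR(0) collection (I0 = CLOSURE({[F' → . F]}), then GOTO on every symbol after a dot until no new states appear). It has 7 states:
  I0: { [F → . - E], [F → . f], [F' → . F] }  — shift
  I1: { [E → . - f], [E → . -], [F → - . E] }  — shift
  I2: { [F' → F .] }  — accept
  I3: { [F → f .] }  — reduce
  I4: { [E → - . f], [E → - .] }  — shift, reduce
  I5: { [F → - E .] }  — reduce
  I6: { [E → - f .] }  — reduce

Conflict in state I4:
  Shift-reduce conflict between [E → - .] and [E → - . f]
So the grammar is NOT LR(0).

Answer: No. Shift-reduce conflict between [E → - .] and [E → - . f]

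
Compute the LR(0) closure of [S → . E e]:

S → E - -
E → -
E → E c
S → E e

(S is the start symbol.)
To compute CLOSURE, for each item [A → α.Bβ] where B is a non-terminal, add [B → .γ] for all productions B → γ; repeat for the newly added items until nothing changes.

Start with: [S → . E e]
  [S → . E e] has the dot before E: add [E → . -], [E → . E c]
No further items can be added.

CLOSURE = { [E → . -], [E → . E c], [S → . E e] }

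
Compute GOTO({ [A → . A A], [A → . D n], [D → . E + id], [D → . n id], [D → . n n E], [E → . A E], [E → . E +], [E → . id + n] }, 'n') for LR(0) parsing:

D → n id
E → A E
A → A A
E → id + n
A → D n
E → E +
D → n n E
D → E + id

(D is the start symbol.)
{ [D → n . id], [D → n . n E] }

GOTO(I, 'n') = CLOSURE({ [A → αX.β] : [A → α.Xβ] ∈ I, X = 'n' })

Items with dot before 'n', with the dot advanced:
  [D → . n id] → [D → n . id]
  [D → . n n E] → [D → n . n E]
Closure adds nothing (no advanced item has the dot before a non-terminal).

GOTO = { [D → n . id], [D → n . n E] }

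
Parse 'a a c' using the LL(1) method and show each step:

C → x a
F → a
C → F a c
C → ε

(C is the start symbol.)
LL(1) parsing maintains a stack (initially the start symbol over $) and the input. At each step: if the stack top is a terminal, match it against the current input token; if it is a non-terminal N, replace it with the RHS of M[N, lookahead] (the unique production whose predict set contains the lookahead).

Stack is shown with the top on the left.

Stack    Input    Action
------------------------
C $      a a c $  output C → F a c
F a c $  a a c $  output F → a
a a c $  a a c $  match 'a'
a c $    a c $    match 'a'
c $      c $      match 'c'
$        $        accept

The string is accepted.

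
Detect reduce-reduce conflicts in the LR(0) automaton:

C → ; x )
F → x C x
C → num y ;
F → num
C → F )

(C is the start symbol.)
Augment with C' → C and build the canonical LR(0) collection (I0 = CLOSURE({[C' → . C]}), then GOTO on every symbol after a dot until no new states appear). It has 13 states:
  I0: { [C → . ; x )], [C → . F )], [C → . num y ;], [C' → . C], [F → . num], [F → . x C x] }  — shift
  I1: { [C → ; . x )] }  — shift
  I2: { [C' → C .] }  — accept
  I3: { [C → F . )] }  — shift
  I4: { [C → num . y ;], [F → num .] }  — shift, reduce
  I5: { [C → . ; x )], [C → . F )], [C → . num y ;], [F → . num], [F → . x C x], [F → x . C x] }  — shift
  I6: { [F → x C . x] }  — shift
  I7: { [F → x C x .] }  — reduce
  I8: { [C → num y . ;] }  — shift
  I9: { [C → num y ; .] }  — reduce
  I10: { [C → F ) .] }  — reduce
  I11: { [C → ; x . )] }  — shift
  I12: { [C → ; x ) .] }  — reduce

No state contains more than one complete item.

Answer: No reduce-reduce conflicts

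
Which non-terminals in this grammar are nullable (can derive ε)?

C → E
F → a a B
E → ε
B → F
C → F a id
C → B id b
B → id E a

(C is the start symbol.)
{ 'C', 'E' }

A non-terminal is nullable if it can derive ε (the empty string): either it has an ε-production, or it has a production whose right-hand side consists entirely of nullable non-terminals.

ε-productions: E → ε
So E is immediately nullable.
C → E: every symbol on the right is nullable, so C is nullable too.
No further non-terminal can be added: every production for the remaining non-terminals contains a terminal or a non-nullable non-terminal.
Nullable = { 'C', 'E' }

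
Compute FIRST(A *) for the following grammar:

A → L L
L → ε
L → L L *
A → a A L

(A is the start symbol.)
{ '*', 'a' }

FIRST sets of the non-terminals involved (from the grammar, by fixed-point iteration):
  FIRST(A) = { '*', 'a', ε }

To compute FIRST(A *), process the symbols left to right:
Symbol A is a non-terminal. Add FIRST(A) \ {ε} = { '*', 'a' }
A is nullable (ε ∈ FIRST(A)), continue to the next symbol.
Symbol * is a terminal. Add '*' and stop.
FIRST(A *) = { '*', 'a' }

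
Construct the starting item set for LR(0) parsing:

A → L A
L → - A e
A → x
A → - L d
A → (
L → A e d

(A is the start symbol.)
{ [A → . (], [A → . - L d], [A → . L A], [A → . x], [A' → . A], [L → . - A e], [L → . A e d] }

First, augment the grammar with A' → A
I₀ = CLOSURE({ [A' → . A] }):
  [A' → . A] has the dot before A: add [A → . L A], [A → . x], [A → . - L d], [A → . (]
  [A → . L A] has the dot before L: add [L → . - A e], [L → . A e d]
No further items can be added.

I₀ = { [A → . (], [A → . - L d], [A → . L A], [A → . x], [A' → . A], [L → . - A e], [L → . A e d] }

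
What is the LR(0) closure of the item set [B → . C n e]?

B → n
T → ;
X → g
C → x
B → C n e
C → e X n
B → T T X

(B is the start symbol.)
Start with: [B → . C n e]
  [B → . C n e] has the dot before C: add [C → . x], [C → . e X n]
No further items can be added.

CLOSURE = { [B → . C n e], [C → . e X n], [C → . x] }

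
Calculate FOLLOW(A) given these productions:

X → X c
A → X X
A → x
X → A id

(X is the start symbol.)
To compute FOLLOW(A), find every occurrence of A on a right-hand side N → α A β: add FIRST(β) \ {ε}, and if β is empty or nullable also add FOLLOW(N). Iterate to a fixed point.

In X → A id: A is followed by id, add FIRST(id) \ {ε} = { 'id' }

Taking the union: FOLLOW(A) = { 'id' }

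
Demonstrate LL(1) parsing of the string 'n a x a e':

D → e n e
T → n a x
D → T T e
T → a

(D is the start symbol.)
Stack is shown with the top on the left.

Stack        Input        Action
--------------------------------
D $          n a x a e $  output D → T T e
T T e $      n a x a e $  output T → n a x
n a x T e $  n a x a e $  match 'n'
a x T e $    a x a e $    match 'a'
x T e $      x a e $      match 'x'
T e $        a e $        output T → a
a e $        a e $        match 'a'
e $          e $          match 'e'
$            $            accept

The string is accepted.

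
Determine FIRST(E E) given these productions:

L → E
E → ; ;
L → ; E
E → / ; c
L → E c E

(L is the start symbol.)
{ '/', ';' }

FIRST sets of the non-terminals involved (from the grammar, by fixed-point iteration):
  FIRST(E) = { '/', ';' }

To compute FIRST(E E), process the symbols left to right:
Symbol E is a non-terminal. Add FIRST(E) \ {ε} = { '/', ';' }
E is not nullable (ε ∉ FIRST(E)), so stop here.
FIRST(E E) = { '/', ';' }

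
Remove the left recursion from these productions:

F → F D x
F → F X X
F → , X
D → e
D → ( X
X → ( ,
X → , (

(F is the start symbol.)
F → , X F'
F' → D x F'
F' → X X F'
F' → ε
D → e
D → ( X
X → ( ,
X → , (

F is directly left-recursive. The standard transformation for
  A → A α₁ | ... | A α_m | β₁ | ... | β_n
is
  A  → β₁ A' | ... | β_n A'
  A' → α₁ A' | ... | α_m A' | ε

F → , X becomes F → , X F'
F → F D x becomes F' → D x F'
F → F X X becomes F' → X X F'
Add F' → ε

Productions for other non-terminals are unchanged:
  D → e
  D → ( X
  X → ( ,
  X → , (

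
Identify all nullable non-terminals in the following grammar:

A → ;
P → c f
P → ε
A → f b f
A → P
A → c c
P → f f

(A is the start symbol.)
{ 'A', 'P' }

A non-terminal is nullable if it can derive ε (the empty string): either it has an ε-production, or it has a production whose right-hand side consists entirely of nullable non-terminals.

ε-productions: P → ε
So P is immediately nullable.
A → P: every symbol on the right is nullable, so A is nullable too.
Every non-terminal is now nullable.
Nullable = { 'A', 'P' }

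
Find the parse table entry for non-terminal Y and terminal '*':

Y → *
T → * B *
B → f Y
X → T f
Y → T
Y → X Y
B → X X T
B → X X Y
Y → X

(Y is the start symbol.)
To find M[Y, '*'], we find productions for Y where '*' is in the predict set (PREDICT(N → α) = (FIRST(α) \ {ε}) ∪ (FOLLOW(N) if α ⇒* ε)).

Relevant sets:
  FIRST(T) = { '*' }
  FIRST(X) = { '*' }

Y → *: PREDICT = { '*' }
  '*' is in predict set, so this production goes in M[Y, '*']
Y → T: PREDICT = { '*' }
  '*' is in predict set, so this production goes in M[Y, '*']
Y → X Y: PREDICT = { '*' }
  '*' is in predict set, so this production goes in M[Y, '*']
Y → X: PREDICT = { '*' }
  '*' is in predict set, so this production goes in M[Y, '*']

M[Y, '*'] = Y → *, Y → T, Y → X Y, Y → X  (a multiply-defined cell — the grammar is not LL(1))

Answer: Y → *, Y → T, Y → X Y, Y → X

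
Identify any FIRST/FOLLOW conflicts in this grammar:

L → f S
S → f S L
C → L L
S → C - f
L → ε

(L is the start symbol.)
Yes. L → f S with FOLLOW(L) on { 'f' }

Nullable non-terminals: C, L.
C has a nullable alternative but only one production, so nothing to check.

L: nullable alternative(s) L → ε; FOLLOW(L) = { $, '-', 'f' }
  L → f S: FIRST \ {ε} = { 'f' } — overlaps FOLLOW(L) on { 'f' }: CONFLICT
  L → ε: FIRST \ {ε} = { } — this is the only nullable alternative, skip

S has no nullable alternative, so no FIRST/FOLLOW check is needed there.

So the grammar has 1 FIRST/FOLLOW conflict (marked CONFLICT above).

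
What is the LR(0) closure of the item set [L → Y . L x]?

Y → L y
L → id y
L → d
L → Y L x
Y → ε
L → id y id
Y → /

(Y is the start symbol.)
To compute CLOSURE, for each item [A → α.Bβ] where B is a non-terminal, add [B → .γ] for all productions B → γ; repeat for the newly added items until nothing changes.

Start with: [L → Y . L x]
  [L → Y . L x] has the dot before L: add [L → . id y], [L → . d], [L → . Y L x], [L → . id y id]
  [L → . Y L x] has the dot before Y: add [Y → . L y], [Y → .], [Y → . /]
No further items can be added.

CLOSURE = { [L → . Y L x], [L → . d], [L → . id y id], [L → . id y], [L → Y . L x], [Y → . /], [Y → . L y], [Y → .] }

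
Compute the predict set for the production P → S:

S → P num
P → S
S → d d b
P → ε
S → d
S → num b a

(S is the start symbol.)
{ 'd', 'num' }

PREDICT(P → S) = (FIRST(RHS) \ {ε}) ∪ (FOLLOW(P) if ε ∈ FIRST(RHS), i.e. RHS ⇒* ε)
FIRST(S) = { 'd', 'num' }
FIRST(S) = { 'd', 'num' }
ε ∉ FIRST(S), so FOLLOW(P) is not added.
PREDICT(P → S) = { 'd', 'num' }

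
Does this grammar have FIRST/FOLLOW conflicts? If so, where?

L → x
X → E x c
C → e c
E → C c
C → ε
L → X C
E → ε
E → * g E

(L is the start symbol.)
A FIRST/FOLLOW conflict occurs when a non-terminal N has a nullable alternative N → β (β ⇒* ε) and another alternative N → α with FIRST(α) ∩ FOLLOW(N) ≠ ∅: on such a lookahead the parser cannot decide between expanding α and letting N vanish via β.

Nullable non-terminals: C, E.
FIRST sets used below: FIRST(C) = { 'e', ε }

C: nullable alternative(s) C → ε; FOLLOW(C) = { $, 'c' }
  C → e c: FIRST \ {ε} = { 'e' } — disjoint from FOLLOW(C)
  C → ε: FIRST \ {ε} = { } — this is the only nullable alternative, skip

E: nullable alternative(s) E → ε; FOLLOW(E) = { 'x' }
  E → C c: FIRST \ {ε} = { 'c', 'e' } — disjoint from FOLLOW(E)
  E → ε: FIRST \ {ε} = { } — this is the only nullable alternative, skip
  E → * g E: FIRST \ {ε} = { '*' } — disjoint from FOLLOW(E)

L, X have no nullable alternative, so no FIRST/FOLLOW check is needed there.

No FIRST/FOLLOW conflicts found.

Answer: No FIRST/FOLLOW conflicts.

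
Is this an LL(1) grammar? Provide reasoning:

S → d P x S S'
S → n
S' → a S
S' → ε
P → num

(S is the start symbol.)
A grammar is LL(1) if for each non-terminal N with multiple productions, the predict sets of those productions are pairwise disjoint, where PREDICT(N → α) = (FIRST(α) \ {ε}) ∪ (FOLLOW(N) if α ⇒* ε).

Relevant sets:
  FOLLOW(S') = { $, 'a' }

For S:
  PREDICT(S → d P x S S') = { 'd' }
  PREDICT(S → n) = { 'n' }
For S':
  PREDICT(S' → a S) = { 'a' }
  PREDICT(S' → ε) = { $, 'a' }
P has a single production, so nothing to check there.

Conflict found: Predict set conflict for S': { 'a' }
The grammar is NOT LL(1).

Answer: No. Predict set conflict for S': { 'a' }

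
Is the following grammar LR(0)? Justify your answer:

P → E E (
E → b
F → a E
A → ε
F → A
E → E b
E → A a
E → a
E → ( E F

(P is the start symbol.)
A grammar is LR(0) if no state in the canonical LR(0) collection has:
  - both a shift item (dot before a terminal) and a complete item (shift-reduce conflict), or
  - two or more complete items (reduce-reduce conflict; the accept item [P' → P .] counts as a complete item here).

Augment with P' → P and build the canonical LR(0) collection (I0 = CLOSURE({[P' → . P]}), then GOTO on every symbol after a dot until no new states appear). It has 17 states:
  I0: { [A → .], [E → . ( E F], [E → . A a], [E → . E b], [E → . a], [E → . b], [P → . E E (], [P' → . P] }  — shift, reduce
  I1: { [A → .], [E → ( . E F], [E → . ( E F], [E → . A a], [E → . E b], [E → . a], [E → . b] }  — shift, reduce
  I2: { [E → A . a] }  — shift
  I3: { [A → .], [E → . ( E F], [E → . A a], [E → . E b], [E → . a], [E → . b], [E → E . b], [P → E . E (] }  — shift, reduce
  I4: { [P' → P .] }  — accept
  I5: { [E → a .] }  — reduce
  I6: { [E → b .] }  — reduce
  I7: { [E → E . b], [P → E E . (] }  — shift
  I8: { [E → E b .], [E → b .] }  — 2 reduces
  I9: { [P → E E ( .] }  — reduce
  I10: { [E → E b .] }  — reduce
  I11: { [E → A a .] }  — reduce
  I12: { [A → .], [E → ( E . F], [E → E . b], [F → . A], [F → . a E] }  — shift, reduce
  I13: { [F → A .] }  — reduce
  I14: { [E → ( E F .] }  — reduce
  I15: { [A → .], [E → . ( E F], [E → . A a], [E → . E b], [E → . a], [E → . b], [F → a . E] }  — shift, reduce
  I16: { [E → E . b], [F → a E .] }  — shift, reduce

Conflict in state I0:
  Shift-reduce conflict between [A → .] and [E → . ( E F]
So the grammar is NOT LR(0).

Answer: No. Shift-reduce conflict between [A → .] and [E → . ( E F]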